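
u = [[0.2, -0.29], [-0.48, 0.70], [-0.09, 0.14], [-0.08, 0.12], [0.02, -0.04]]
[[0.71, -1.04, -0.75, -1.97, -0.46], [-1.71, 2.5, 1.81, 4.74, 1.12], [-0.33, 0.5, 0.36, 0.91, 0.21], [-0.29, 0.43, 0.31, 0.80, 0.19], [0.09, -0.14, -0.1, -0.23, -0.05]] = u @ [[1.50, -0.56, -0.29, -5.56, -1.42], [-1.41, 3.19, 2.39, 2.96, 0.62]]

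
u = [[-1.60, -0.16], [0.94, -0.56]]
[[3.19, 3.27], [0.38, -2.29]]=u @ [[-1.65, -2.10], [-3.45, 0.56]]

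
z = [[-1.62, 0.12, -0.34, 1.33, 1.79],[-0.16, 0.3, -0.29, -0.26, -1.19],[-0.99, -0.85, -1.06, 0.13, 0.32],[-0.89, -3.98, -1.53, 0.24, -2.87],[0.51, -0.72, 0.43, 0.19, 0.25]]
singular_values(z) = [5.38, 3.04, 1.41, 0.69, 0.02]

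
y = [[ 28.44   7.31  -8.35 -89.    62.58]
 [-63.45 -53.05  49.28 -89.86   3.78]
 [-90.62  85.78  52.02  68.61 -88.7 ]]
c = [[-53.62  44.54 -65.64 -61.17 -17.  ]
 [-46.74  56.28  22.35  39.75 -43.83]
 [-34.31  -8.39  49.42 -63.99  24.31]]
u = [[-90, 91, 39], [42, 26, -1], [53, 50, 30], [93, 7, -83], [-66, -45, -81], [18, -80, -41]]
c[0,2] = -65.64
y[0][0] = 28.44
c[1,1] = 56.28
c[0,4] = -17.0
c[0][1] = 44.54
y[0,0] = 28.44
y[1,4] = 3.78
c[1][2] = 22.35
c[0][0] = -53.62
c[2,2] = 49.42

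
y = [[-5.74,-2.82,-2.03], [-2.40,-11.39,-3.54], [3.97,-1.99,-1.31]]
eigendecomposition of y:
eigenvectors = [[0.29,0.6,0.39], [0.27,0.18,0.92], [-0.92,-0.78,0.02]]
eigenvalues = [-1.99, -3.94, -12.51]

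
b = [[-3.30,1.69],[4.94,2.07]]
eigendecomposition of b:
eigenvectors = [[-0.80,-0.25], [0.60,-0.97]]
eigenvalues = [-4.56, 3.33]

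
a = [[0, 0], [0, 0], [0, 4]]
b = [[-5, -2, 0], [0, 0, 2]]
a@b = [[0, 0, 0], [0, 0, 0], [0, 0, 8]]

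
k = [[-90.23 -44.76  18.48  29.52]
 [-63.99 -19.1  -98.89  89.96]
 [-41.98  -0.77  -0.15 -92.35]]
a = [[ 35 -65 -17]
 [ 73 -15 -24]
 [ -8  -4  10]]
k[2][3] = -92.35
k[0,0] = -90.23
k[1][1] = -19.1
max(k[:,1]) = -0.77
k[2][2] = -0.15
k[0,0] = -90.23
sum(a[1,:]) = 34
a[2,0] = -8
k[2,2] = -0.15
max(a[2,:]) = 10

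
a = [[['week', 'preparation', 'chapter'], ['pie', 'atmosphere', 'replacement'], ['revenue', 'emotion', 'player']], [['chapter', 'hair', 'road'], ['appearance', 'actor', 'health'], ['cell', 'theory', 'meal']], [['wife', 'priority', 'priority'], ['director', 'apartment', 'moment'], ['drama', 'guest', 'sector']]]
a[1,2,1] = 'theory'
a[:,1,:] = [['pie', 'atmosphere', 'replacement'], ['appearance', 'actor', 'health'], ['director', 'apartment', 'moment']]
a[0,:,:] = [['week', 'preparation', 'chapter'], ['pie', 'atmosphere', 'replacement'], ['revenue', 'emotion', 'player']]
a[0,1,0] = 'pie'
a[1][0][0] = 'chapter'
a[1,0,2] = 'road'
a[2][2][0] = 'drama'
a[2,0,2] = 'priority'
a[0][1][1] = 'atmosphere'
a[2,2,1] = 'guest'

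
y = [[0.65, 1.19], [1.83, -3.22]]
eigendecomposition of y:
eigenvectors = [[0.92, -0.26],  [0.39, 0.96]]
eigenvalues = [1.15, -3.72]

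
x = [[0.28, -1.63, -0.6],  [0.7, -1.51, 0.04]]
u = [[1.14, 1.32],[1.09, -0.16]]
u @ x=[[1.24, -3.85, -0.63],[0.19, -1.54, -0.66]]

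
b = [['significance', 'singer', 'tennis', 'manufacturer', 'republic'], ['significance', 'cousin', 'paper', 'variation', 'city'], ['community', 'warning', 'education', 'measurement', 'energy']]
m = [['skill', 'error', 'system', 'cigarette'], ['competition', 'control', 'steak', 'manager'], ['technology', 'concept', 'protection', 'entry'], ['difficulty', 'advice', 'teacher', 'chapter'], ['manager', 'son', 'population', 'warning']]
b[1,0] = 'significance'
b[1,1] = 'cousin'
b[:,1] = ['singer', 'cousin', 'warning']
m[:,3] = ['cigarette', 'manager', 'entry', 'chapter', 'warning']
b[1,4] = 'city'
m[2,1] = 'concept'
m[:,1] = ['error', 'control', 'concept', 'advice', 'son']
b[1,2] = 'paper'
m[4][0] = 'manager'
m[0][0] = 'skill'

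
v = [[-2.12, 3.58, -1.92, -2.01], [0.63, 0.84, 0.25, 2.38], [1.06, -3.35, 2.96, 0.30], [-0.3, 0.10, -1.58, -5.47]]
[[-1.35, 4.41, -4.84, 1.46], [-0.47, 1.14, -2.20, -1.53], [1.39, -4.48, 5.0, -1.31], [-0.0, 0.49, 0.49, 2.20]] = v @ [[-0.14, 0.28, -0.76, -0.82],[-0.46, 1.30, -1.93, -0.58],[-0.00, -0.14, -0.22, -0.79],[0.0, -0.04, -0.02, -0.14]]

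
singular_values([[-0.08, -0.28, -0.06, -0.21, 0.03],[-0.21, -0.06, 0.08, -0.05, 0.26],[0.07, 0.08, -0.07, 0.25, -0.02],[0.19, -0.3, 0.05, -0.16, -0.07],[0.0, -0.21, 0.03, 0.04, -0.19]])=[0.56, 0.43, 0.21, 0.15, 0.12]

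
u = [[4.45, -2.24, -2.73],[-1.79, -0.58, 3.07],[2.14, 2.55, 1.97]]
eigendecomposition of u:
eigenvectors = [[0.07+0.00j, 0.84+0.00j, 0.84-0.00j], [0.85+0.00j, (-0.22-0.17j), (-0.22+0.17j)], [(-0.51+0j), 0.25-0.39j, 0.25+0.39j]]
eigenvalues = [(-2.58+0j), (4.21+1.74j), (4.21-1.74j)]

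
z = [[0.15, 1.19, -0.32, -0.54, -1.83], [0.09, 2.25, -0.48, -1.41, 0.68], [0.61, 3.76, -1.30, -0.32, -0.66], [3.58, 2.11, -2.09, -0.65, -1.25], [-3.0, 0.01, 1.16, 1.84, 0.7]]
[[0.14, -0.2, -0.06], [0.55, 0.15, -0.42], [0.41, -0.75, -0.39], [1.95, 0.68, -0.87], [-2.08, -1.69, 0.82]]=z@[[0.28, 0.33, -0.09],[-0.13, -0.25, 0.0],[-0.5, 0.07, 0.25],[-0.38, -0.46, 0.17],[0.06, 0.10, -0.07]]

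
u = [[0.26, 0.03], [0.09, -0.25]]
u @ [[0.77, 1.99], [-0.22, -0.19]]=[[0.19, 0.51], [0.12, 0.23]]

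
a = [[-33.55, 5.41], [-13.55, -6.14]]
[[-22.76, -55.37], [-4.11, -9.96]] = a @[[0.58,1.41], [-0.61,-1.49]]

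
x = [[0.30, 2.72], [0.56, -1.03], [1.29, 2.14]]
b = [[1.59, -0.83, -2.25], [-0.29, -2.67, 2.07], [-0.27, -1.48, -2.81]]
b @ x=[[-2.89, 0.36], [1.09, 6.39], [-4.53, -5.22]]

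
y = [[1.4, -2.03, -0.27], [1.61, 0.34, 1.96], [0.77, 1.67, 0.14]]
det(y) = -7.78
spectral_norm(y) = 2.76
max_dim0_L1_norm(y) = 4.04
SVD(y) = [[-0.43, 0.78, -0.45], [0.69, 0.61, 0.39], [0.58, -0.14, -0.8]] @ diag([2.7648987071518785, 2.718281214620846, 1.0347861505786045]) @ [[0.35, 0.75, 0.56], [0.72, -0.60, 0.35], [-0.6, -0.28, 0.75]]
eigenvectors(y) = [[0.71+0.00j, (0.71-0j), -0.33+0.00j], [(-0.06-0.54j), -0.06+0.54j, -0.56+0.00j], [-0.17-0.41j, -0.17+0.41j, (0.76+0j)]]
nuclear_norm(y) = 6.52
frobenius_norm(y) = 4.01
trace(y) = 1.88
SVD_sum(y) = [[-0.41, -0.9, -0.67], [0.66, 1.44, 1.07], [0.55, 1.20, 0.90]] + [[1.53,-1.26,0.75], [1.19,-0.98,0.58], [-0.28,0.23,-0.14]] + [[0.28, 0.13, -0.35],[-0.24, -0.11, 0.3],[0.50, 0.24, -0.62]]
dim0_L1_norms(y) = [3.78, 4.04, 2.37]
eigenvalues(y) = [(1.64+1.69j), (1.64-1.69j), (-1.4+0j)]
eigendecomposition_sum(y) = [[(0.67+1.07j), (-0.86+0.47j), (-0.34+0.8j)], [0.75-0.60j, (0.43+0.61j), (0.64+0.18j)], [(0.46-0.63j), 0.47+0.39j, (0.54+0.01j)]] + [[(0.67-1.07j), (-0.86-0.47j), -0.34-0.80j], [0.75+0.60j, (0.43-0.61j), (0.64-0.18j)], [(0.46+0.63j), 0.47-0.39j, (0.54-0.01j)]] + [[0.07-0.00j, -0.31+0.00j, (0.41-0j)], [(0.11-0j), -0.53+0.00j, 0.69-0.00j], [(-0.16+0j), 0.72-0.00j, (-0.95+0j)]]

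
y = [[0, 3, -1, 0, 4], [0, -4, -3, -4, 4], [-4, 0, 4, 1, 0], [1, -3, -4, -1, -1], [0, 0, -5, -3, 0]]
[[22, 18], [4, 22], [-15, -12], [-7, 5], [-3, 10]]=y @ [[4, 1], [2, 0], [0, -2], [1, 0], [4, 4]]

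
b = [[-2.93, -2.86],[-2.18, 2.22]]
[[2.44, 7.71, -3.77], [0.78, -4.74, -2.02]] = b@[[-0.60, -0.28, 1.11], [-0.24, -2.41, 0.18]]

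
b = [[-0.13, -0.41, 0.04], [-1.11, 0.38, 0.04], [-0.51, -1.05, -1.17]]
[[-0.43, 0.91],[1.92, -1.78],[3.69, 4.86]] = b @ [[-1.46, 0.63], [1.16, -2.62], [-3.56, -2.08]]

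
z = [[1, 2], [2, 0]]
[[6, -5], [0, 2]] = z@[[0, 1], [3, -3]]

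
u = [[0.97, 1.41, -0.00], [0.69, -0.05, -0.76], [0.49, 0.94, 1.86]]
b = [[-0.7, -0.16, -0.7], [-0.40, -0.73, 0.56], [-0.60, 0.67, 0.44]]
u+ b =[[0.27, 1.25, -0.7], [0.29, -0.78, -0.2], [-0.11, 1.61, 2.3]]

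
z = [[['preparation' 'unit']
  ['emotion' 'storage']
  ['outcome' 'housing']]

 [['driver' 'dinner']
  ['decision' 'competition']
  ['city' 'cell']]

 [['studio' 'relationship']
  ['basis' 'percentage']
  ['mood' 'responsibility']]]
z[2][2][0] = 'mood'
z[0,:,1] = ['unit', 'storage', 'housing']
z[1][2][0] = 'city'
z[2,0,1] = 'relationship'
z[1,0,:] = ['driver', 'dinner']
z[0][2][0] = 'outcome'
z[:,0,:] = [['preparation', 'unit'], ['driver', 'dinner'], ['studio', 'relationship']]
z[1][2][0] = 'city'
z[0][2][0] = 'outcome'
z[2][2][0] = 'mood'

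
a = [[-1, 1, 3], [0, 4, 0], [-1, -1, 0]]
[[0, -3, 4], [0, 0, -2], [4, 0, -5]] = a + [[1, -4, 1], [0, -4, -2], [5, 1, -5]]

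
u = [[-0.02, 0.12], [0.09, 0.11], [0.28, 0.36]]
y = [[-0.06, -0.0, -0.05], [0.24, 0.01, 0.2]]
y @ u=[[-0.01, -0.03], [0.05, 0.1]]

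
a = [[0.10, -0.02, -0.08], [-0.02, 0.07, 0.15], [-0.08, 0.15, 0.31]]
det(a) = -0.00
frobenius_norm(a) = 0.41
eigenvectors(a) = [[0.26, -0.95, 0.18], [-0.41, -0.28, -0.87], [-0.88, -0.15, 0.46]]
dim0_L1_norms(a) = [0.2, 0.24, 0.54]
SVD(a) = [[-0.26,-0.95,0.18], [0.41,-0.28,-0.87], [0.88,-0.15,0.46]] @ diag([0.40362721109630445, 0.08159533949866414, 0.005222550594968666]) @ [[-0.26,0.41,0.88], [-0.95,-0.28,-0.15], [-0.18,0.87,-0.46]]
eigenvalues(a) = [0.4, 0.08, -0.01]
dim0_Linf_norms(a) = [0.1, 0.15, 0.31]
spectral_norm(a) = 0.40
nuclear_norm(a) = 0.49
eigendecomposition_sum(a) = [[0.03, -0.04, -0.09], [-0.04, 0.07, 0.14], [-0.09, 0.14, 0.31]] + [[0.07, 0.02, 0.01], [0.02, 0.01, 0.0], [0.01, 0.0, 0.0]] + [[-0.0,  0.00,  -0.00], [0.0,  -0.0,  0.0], [-0.00,  0.0,  -0.0]]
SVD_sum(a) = [[0.03, -0.04, -0.09],  [-0.04, 0.07, 0.14],  [-0.09, 0.14, 0.31]] + [[0.07,0.02,0.01], [0.02,0.01,0.00], [0.01,0.0,0.00]] + [[-0.00, 0.00, -0.00],[0.0, -0.00, 0.0],[-0.00, 0.0, -0.0]]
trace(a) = 0.48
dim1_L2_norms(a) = [0.13, 0.17, 0.35]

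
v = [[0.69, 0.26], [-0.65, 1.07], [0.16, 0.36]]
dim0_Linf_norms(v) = [0.69, 1.07]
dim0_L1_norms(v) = [1.5, 1.69]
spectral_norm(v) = 1.28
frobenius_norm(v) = 1.51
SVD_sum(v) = [[0.08, -0.13], [-0.68, 1.05], [-0.12, 0.18]] + [[0.61,  0.39], [0.03,  0.02], [0.28,  0.18]]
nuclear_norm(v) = 2.07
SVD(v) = [[0.12, 0.91], [-0.98, 0.04], [-0.17, 0.42]] @ diag([1.279459806226875, 0.793273347749619]) @ [[0.54, -0.84], [0.84, 0.54]]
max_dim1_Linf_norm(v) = 1.07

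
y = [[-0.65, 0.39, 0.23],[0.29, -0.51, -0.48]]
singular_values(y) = [1.05, 0.32]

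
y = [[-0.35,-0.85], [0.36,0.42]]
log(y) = [[-2.36, -3.17], [1.34, 0.52]]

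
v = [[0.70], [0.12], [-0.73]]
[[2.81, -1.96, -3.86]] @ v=[[4.55]]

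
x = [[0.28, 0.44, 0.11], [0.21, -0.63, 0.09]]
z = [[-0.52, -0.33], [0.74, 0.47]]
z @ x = [[-0.21,-0.02,-0.09], [0.31,0.03,0.12]]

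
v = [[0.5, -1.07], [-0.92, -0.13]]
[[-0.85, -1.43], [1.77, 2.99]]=v@[[-1.91, -3.23], [-0.10, -0.17]]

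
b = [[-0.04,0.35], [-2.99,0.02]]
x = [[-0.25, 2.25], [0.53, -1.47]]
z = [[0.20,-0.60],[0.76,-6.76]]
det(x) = -0.83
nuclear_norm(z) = 6.96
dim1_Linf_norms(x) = [2.25, 1.47]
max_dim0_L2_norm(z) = 6.79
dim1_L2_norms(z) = [0.63, 6.8]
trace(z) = -6.56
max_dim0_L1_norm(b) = 3.03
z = b @ x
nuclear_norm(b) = 3.34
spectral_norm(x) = 2.73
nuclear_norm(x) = 3.04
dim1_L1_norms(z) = [0.8, 7.52]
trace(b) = -0.02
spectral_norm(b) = 2.99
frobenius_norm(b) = 3.01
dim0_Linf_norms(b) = [2.99, 0.35]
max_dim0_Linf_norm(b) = 2.99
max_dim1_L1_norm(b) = 3.01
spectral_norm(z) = 6.83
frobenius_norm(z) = 6.83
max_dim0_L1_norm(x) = 3.72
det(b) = 1.05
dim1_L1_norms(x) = [2.5, 2.0]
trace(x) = -1.72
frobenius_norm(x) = 2.75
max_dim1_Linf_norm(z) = 6.76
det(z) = -0.90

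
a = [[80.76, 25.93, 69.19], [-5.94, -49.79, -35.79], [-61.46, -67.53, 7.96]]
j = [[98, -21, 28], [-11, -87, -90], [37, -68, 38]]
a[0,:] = [80.76, 25.93, 69.19]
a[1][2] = -35.79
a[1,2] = -35.79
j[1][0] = -11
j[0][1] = -21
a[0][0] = 80.76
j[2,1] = -68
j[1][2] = -90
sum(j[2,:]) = 7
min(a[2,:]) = -67.53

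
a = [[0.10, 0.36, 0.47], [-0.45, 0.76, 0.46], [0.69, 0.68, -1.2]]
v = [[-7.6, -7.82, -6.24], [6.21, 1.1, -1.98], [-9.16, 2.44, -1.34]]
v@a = [[-1.55, -12.92, 0.32], [-1.24, 1.73, 5.8], [-2.94, -2.35, -1.57]]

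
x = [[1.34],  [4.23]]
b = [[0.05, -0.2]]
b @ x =[[-0.78]]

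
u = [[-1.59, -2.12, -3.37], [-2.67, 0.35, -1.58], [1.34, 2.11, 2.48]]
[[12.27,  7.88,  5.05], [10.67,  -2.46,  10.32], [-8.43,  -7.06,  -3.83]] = u @ [[-1.48, 1.32, -3.52], [1.54, -2.69, 0.88], [-3.91, -1.27, -0.39]]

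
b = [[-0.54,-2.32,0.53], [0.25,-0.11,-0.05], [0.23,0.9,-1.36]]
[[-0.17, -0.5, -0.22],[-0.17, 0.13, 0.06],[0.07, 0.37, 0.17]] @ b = [[-0.08, 0.25, 0.23],[0.14, 0.43, -0.18],[0.09, -0.05, -0.21]]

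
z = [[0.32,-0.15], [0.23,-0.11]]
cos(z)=[[0.97, 0.02], [-0.02, 1.01]]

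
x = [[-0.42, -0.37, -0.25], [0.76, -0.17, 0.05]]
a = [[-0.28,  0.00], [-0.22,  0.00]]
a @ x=[[0.12,  0.10,  0.07],[0.09,  0.08,  0.06]]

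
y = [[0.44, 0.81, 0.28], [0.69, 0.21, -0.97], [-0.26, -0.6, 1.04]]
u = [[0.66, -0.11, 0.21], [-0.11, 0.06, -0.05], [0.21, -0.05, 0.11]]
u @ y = [[0.16, 0.39, 0.51], [0.01, -0.05, -0.14], [0.03, 0.09, 0.22]]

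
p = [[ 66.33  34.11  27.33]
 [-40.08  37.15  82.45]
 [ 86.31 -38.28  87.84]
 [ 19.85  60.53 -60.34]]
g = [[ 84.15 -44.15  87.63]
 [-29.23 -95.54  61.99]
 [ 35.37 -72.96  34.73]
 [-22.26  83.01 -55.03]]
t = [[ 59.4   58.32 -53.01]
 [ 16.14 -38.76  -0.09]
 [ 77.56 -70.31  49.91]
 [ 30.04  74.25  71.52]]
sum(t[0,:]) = 64.71000000000001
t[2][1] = -70.31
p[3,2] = -60.34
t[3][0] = 30.04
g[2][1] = -72.96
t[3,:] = [30.04, 74.25, 71.52]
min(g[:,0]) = -29.23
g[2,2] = 34.73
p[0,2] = 27.33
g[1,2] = 61.99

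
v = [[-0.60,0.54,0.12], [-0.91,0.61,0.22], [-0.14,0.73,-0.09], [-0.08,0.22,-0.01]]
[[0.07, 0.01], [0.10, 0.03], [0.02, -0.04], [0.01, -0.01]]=v@[[-0.12, -0.04],  [-0.00, -0.05],  [-0.05, 0.1]]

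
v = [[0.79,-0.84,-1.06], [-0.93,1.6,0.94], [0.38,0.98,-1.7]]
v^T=[[0.79, -0.93, 0.38], [-0.84, 1.60, 0.98], [-1.06, 0.94, -1.70]]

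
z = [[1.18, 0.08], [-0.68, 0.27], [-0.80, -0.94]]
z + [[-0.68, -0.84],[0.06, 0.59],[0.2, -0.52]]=[[0.5, -0.76], [-0.62, 0.86], [-0.60, -1.46]]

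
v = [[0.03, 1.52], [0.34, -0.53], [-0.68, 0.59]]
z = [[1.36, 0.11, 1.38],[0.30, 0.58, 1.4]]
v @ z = [[0.50, 0.88, 2.17],[0.30, -0.27, -0.27],[-0.75, 0.27, -0.11]]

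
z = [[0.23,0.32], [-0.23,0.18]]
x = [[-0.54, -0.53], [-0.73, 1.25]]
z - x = [[0.77,0.85], [0.50,-1.07]]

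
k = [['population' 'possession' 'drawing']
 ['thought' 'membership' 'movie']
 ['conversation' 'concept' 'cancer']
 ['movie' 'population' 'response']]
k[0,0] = 'population'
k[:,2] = ['drawing', 'movie', 'cancer', 'response']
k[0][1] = 'possession'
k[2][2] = 'cancer'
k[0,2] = 'drawing'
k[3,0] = 'movie'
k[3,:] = ['movie', 'population', 'response']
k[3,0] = 'movie'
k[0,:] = ['population', 'possession', 'drawing']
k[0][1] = 'possession'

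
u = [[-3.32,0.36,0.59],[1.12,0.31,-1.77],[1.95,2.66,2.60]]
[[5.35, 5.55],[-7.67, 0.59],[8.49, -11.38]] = u@[[-0.92, -2.1], [0.17, -0.95], [3.78, -1.83]]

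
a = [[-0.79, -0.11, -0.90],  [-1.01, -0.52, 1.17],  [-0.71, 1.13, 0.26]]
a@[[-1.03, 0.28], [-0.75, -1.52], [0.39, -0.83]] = [[0.55,0.69], [1.89,-0.46], [-0.01,-2.13]]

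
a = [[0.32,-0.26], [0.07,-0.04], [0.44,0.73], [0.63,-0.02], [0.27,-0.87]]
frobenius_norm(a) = 1.46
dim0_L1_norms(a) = [1.73, 1.92]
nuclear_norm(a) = 2.04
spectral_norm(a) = 1.17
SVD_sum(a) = [[0.01, -0.27], [0.0, -0.04], [-0.02, 0.72], [0.0, -0.03], [0.02, -0.88]] + [[0.31, 0.01], [0.07, 0.0], [0.46, 0.01], [0.63, 0.01], [0.25, 0.01]]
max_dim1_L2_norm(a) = 0.91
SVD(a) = [[-0.23,0.36], [-0.04,0.08], [0.62,0.52], [-0.03,0.72], [-0.75,0.29]] @ diag([1.166043257297876, 0.877748894678973]) @ [[-0.02, 1.00],[1.0, 0.02]]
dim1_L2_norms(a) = [0.41, 0.08, 0.85, 0.63, 0.91]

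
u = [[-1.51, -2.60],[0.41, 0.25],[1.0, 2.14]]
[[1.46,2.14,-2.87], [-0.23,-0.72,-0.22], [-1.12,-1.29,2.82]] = u @ [[-0.35,  -1.95,  -1.87], [-0.36,  0.31,  2.19]]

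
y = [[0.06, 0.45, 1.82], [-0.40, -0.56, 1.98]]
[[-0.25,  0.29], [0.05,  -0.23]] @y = [[-0.13, -0.27, 0.12], [0.1, 0.15, -0.36]]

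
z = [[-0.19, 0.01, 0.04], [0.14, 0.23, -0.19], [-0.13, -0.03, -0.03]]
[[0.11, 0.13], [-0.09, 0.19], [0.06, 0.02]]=z@ [[-0.51, -0.56],  [0.11, 1.45],  [0.22, 0.32]]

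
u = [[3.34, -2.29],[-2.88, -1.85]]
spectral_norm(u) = 4.46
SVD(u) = [[-0.84, 0.55],  [0.55, 0.84]] @ diag([4.4641001775339335, 2.8615397262560416]) @ [[-0.98, 0.2], [-0.20, -0.98]]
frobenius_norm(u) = 5.30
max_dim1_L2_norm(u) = 4.05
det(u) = -12.77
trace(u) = 1.49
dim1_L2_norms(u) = [4.05, 3.42]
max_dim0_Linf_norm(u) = 3.34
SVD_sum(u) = [[3.66, -0.75], [-2.40, 0.49]] + [[-0.32,-1.54], [-0.48,-2.34]]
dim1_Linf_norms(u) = [3.34, 2.88]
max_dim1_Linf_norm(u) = 3.34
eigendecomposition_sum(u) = [[3.76, -1.38], [-1.73, 0.64]] + [[-0.42, -0.91], [-1.15, -2.49]]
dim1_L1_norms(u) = [5.63, 4.73]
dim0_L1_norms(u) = [6.22, 4.14]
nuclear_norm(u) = 7.33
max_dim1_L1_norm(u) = 5.63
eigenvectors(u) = [[0.91, 0.34], [-0.42, 0.94]]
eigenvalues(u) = [4.4, -2.91]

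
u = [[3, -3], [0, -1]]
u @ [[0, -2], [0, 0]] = [[0, -6], [0, 0]]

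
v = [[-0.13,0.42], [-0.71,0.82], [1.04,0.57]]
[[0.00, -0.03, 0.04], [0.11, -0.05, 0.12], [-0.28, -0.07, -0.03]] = v@[[-0.23, -0.02, -0.07], [-0.07, -0.08, 0.08]]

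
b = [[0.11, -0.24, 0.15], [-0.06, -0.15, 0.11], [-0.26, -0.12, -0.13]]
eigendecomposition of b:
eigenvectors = [[(0.73+0j), 0.01+0.41j, (0.01-0.41j)], [-0.39+0.00j, -0.13+0.43j, (-0.13-0.43j)], [(-0.57+0j), (-0.79+0j), (-0.79-0j)]]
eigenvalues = [(0.12+0j), (-0.15+0.2j), (-0.15-0.2j)]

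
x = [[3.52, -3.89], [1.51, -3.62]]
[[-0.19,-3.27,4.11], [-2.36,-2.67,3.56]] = x@ [[1.24,  -0.21,  0.15], [1.17,  0.65,  -0.92]]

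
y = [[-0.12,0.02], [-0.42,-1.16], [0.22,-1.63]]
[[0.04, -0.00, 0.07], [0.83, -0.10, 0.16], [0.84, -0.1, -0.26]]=y@[[-0.41,0.05,-0.61], [-0.57,0.07,0.08]]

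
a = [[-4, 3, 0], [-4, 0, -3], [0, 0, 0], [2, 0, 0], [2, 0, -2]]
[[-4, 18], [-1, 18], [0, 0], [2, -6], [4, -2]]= a @ [[1, -3], [0, 2], [-1, -2]]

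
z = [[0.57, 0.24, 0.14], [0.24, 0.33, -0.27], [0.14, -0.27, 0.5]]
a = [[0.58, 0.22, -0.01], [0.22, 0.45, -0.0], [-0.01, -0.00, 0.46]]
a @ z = [[0.38, 0.21, 0.02],[0.23, 0.2, -0.09],[0.06, -0.13, 0.23]]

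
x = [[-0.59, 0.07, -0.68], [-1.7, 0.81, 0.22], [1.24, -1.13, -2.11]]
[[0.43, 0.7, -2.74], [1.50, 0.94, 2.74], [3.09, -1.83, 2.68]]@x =[[-4.84, 3.69, 5.64], [0.91, -2.23, -6.59], [4.61, -4.29, -8.16]]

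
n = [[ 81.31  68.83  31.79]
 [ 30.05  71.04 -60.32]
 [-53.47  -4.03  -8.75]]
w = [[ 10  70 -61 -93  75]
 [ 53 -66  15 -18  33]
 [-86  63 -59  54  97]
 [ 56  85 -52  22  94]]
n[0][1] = 68.83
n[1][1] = 71.04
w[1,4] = 33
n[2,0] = -53.47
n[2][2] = -8.75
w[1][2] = 15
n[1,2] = -60.32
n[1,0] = 30.05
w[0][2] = -61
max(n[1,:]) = 71.04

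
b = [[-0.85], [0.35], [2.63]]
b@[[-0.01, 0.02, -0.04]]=[[0.01, -0.02, 0.03], [-0.0, 0.01, -0.01], [-0.03, 0.05, -0.11]]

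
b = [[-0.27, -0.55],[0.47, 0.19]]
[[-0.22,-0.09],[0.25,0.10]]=b @ [[0.45, 0.18],[0.18, 0.07]]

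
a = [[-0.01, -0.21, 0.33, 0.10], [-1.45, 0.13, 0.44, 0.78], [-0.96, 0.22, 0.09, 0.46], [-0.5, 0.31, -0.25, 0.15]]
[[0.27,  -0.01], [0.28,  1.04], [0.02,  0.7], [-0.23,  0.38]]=a@[[0.15, -0.46], [0.01, 0.05], [0.77, -0.2], [0.20, 0.58]]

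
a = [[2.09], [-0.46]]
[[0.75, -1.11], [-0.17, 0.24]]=a @ [[0.36, -0.53]]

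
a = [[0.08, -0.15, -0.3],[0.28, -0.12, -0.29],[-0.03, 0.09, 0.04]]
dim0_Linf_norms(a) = [0.28, 0.15, 0.3]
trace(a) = 0.00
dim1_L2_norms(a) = [0.34, 0.42, 0.1]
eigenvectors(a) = [[-0.40-0.38j, -0.40+0.38j, (-0.52+0j)], [(-0.79+0j), -0.79-0.00j, 0.62+0.00j], [(0.05+0.26j), 0.05-0.26j, -0.59+0.00j]]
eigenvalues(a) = [(0.04+0.23j), (0.04-0.23j), (-0.08+0j)]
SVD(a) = [[-0.62, 0.75, 0.24], [-0.77, -0.64, -0.0], [0.15, -0.19, 0.97]] @ diag([0.533697173598289, 0.13316355192825727, 0.06192572430782161]) @ [[-0.51,  0.37,  0.78], [-0.84,  -0.4,  -0.36], [-0.17,  0.84,  -0.52]]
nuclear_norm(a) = 0.73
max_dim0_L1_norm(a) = 0.63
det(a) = -0.00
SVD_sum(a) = [[0.17, -0.12, -0.26], [0.21, -0.15, -0.32], [-0.04, 0.03, 0.06]] + [[-0.08, -0.04, -0.04], [0.07, 0.03, 0.03], [0.02, 0.01, 0.01]] + [[-0.0, 0.01, -0.01], [0.0, -0.0, 0.0], [-0.01, 0.05, -0.03]]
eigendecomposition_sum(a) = [[0.05+0.07j, -0.08+0.03j, (-0.13-0.03j)], [0.12+0.02j, (-0.05+0.11j), (-0.17+0.09j)], [-0.00-0.04j, (0.04+0.01j), 0.04+0.05j]] + [[0.05-0.07j, -0.08-0.03j, -0.13+0.03j], [0.12-0.02j, -0.05-0.11j, -0.17-0.09j], [(-0+0.04j), (0.04-0.01j), 0.04-0.05j]] + [[-0.03-0.00j, 0.01+0.00j, (-0.04-0j)], [0.03+0.00j, (-0.01-0j), (0.04+0j)], [-0.03-0.00j, 0.01+0.00j, -0.04-0.00j]]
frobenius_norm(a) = 0.55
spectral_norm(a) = 0.53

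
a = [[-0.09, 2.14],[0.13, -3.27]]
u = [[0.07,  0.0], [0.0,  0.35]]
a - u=[[-0.16, 2.14], [0.13, -3.62]]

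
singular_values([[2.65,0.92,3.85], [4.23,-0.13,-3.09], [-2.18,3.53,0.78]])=[5.98, 4.76, 3.1]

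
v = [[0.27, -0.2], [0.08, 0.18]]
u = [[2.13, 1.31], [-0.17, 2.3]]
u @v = [[0.68, -0.19],[0.14, 0.45]]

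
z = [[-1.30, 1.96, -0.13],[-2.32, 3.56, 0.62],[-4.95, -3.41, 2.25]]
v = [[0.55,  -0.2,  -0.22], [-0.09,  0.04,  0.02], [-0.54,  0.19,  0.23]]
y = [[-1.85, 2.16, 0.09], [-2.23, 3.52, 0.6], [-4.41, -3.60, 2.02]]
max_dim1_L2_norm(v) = 0.63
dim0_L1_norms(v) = [1.18, 0.43, 0.47]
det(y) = -11.02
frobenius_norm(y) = 7.89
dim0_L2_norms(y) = [5.28, 5.48, 2.11]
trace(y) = 3.69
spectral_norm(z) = 6.42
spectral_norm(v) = 0.88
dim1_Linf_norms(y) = [2.16, 3.52, 4.41]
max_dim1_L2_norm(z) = 6.42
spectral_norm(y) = 6.05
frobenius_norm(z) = 8.07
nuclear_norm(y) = 11.47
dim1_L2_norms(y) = [2.85, 4.21, 6.04]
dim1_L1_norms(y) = [4.1, 6.35, 10.03]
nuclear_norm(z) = 11.69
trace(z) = 4.51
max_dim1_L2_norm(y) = 6.04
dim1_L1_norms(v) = [0.97, 0.15, 0.96]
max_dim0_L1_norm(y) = 9.28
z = y + v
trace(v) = 0.82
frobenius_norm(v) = 0.88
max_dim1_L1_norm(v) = 0.97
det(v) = -0.00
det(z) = -12.26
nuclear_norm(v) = 0.91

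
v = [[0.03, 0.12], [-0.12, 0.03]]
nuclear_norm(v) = 0.25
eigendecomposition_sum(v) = [[0.02+0.06j, (0.06-0.02j)],  [(-0.06+0.02j), 0.02+0.06j]] + [[(0.02-0.06j), 0.06+0.02j], [-0.06-0.02j, 0.02-0.06j]]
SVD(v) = [[-0.24, 0.97], [0.97, 0.24]] @ diag([0.12369316876852982, 0.12369316876852979]) @ [[-1.00, -0.00], [0.00, 1.0]]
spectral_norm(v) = 0.12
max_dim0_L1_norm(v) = 0.15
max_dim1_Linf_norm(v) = 0.12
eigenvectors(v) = [[0.71+0.00j, (0.71-0j)], [0.00+0.71j, 0.00-0.71j]]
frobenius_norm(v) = 0.17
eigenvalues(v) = [(0.03+0.12j), (0.03-0.12j)]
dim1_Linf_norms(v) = [0.12, 0.12]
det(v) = 0.02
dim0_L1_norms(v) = [0.15, 0.15]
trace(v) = 0.06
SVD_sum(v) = [[0.03, 0.00],[-0.12, 0.0]] + [[0.00, 0.12], [0.00, 0.03]]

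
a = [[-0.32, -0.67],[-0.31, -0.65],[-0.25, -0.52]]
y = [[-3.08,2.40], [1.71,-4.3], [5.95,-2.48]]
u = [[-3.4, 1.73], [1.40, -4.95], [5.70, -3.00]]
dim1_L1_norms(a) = [0.99, 0.96, 0.77]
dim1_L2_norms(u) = [3.81, 5.14, 6.44]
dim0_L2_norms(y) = [6.91, 5.51]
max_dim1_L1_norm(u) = 8.7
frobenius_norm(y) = 8.84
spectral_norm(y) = 8.36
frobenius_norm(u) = 9.08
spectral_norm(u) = 8.46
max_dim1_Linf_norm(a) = 0.67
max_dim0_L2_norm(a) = 1.07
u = a + y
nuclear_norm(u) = 11.77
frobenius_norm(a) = 1.18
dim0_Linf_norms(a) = [0.32, 0.67]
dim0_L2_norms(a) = [0.51, 1.07]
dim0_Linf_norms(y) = [5.95, 4.3]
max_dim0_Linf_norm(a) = 0.67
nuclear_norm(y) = 11.25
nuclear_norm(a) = 1.19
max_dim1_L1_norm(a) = 0.99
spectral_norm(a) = 1.18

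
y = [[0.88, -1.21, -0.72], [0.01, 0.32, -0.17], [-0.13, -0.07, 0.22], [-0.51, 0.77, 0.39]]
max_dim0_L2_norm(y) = 1.47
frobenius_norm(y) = 1.99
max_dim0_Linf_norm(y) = 1.21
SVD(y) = [[-0.85, -0.10, 0.25], [0.08, -0.79, -0.53], [0.06, 0.59, -0.58], [0.51, -0.10, 0.56]] @ diag([1.948505537619041, 0.4085462001899273, 0.004021464696297533]) @ [[-0.52,0.74,0.42],[-0.3,-0.62,0.73],[0.80,0.26,0.54]]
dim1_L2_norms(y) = [1.66, 0.36, 0.26, 1.0]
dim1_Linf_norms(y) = [1.21, 0.32, 0.22, 0.77]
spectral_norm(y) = 1.95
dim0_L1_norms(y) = [1.53, 2.37, 1.5]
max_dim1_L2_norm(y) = 1.66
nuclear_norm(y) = 2.36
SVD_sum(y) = [[0.87, -1.23, -0.69], [-0.08, 0.12, 0.07], [-0.06, 0.08, 0.04], [-0.52, 0.75, 0.42]] + [[0.01,  0.02,  -0.03], [0.10,  0.2,  -0.24], [-0.07,  -0.15,  0.18], [0.01,  0.02,  -0.03]] + [[0.0, 0.00, 0.00], [-0.0, -0.0, -0.00], [-0.0, -0.0, -0.0], [0.00, 0.00, 0.0]]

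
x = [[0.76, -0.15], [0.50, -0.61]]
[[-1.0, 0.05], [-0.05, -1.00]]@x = [[-0.74, 0.12], [-0.54, 0.62]]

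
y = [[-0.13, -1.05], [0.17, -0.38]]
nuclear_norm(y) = 1.32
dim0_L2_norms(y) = [0.21, 1.12]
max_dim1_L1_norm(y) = 1.18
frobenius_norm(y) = 1.14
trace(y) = -0.51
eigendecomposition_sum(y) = [[-0.06+0.24j, -0.53-0.33j],  [0.09+0.05j, -0.19+0.16j]] + [[(-0.07-0.24j), (-0.53+0.33j)], [0.09-0.05j, -0.19-0.16j]]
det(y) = 0.23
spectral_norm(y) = 1.12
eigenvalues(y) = [(-0.26+0.4j), (-0.26-0.4j)]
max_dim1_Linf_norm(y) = 1.05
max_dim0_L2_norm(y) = 1.12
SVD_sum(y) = [[-0.06, -1.05], [-0.02, -0.37]] + [[-0.07, 0.00], [0.19, -0.01]]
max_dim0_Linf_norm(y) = 1.05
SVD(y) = [[0.94,0.33], [0.33,-0.94]] @ diag([1.1185654872076296, 0.20374310007447682]) @ [[-0.06, -1.00],[-1.00, 0.06]]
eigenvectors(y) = [[0.93+0.00j,0.93-0.00j], [(0.11-0.36j),0.11+0.36j]]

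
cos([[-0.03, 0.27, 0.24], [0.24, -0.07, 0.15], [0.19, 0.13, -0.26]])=[[0.94, -0.00, 0.01], [-0.00, 0.96, -0.00], [0.01, -0.00, 0.93]]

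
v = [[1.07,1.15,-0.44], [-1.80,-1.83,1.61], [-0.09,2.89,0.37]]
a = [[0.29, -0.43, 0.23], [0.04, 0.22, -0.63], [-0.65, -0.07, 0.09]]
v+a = [[1.36, 0.72, -0.21], [-1.76, -1.61, 0.98], [-0.74, 2.82, 0.46]]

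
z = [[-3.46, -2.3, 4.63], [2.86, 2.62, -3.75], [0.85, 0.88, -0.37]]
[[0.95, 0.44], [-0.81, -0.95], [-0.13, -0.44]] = z@ [[-0.04, 0.27], [-0.05, -0.80], [0.15, -0.1]]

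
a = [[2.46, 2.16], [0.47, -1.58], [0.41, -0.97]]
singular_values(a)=[3.4, 1.74]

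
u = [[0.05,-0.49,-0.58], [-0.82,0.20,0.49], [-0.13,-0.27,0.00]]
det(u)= -0.106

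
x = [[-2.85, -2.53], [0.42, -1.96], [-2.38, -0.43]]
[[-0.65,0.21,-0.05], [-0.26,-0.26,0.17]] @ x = [[2.06, 1.25], [0.23, 1.09]]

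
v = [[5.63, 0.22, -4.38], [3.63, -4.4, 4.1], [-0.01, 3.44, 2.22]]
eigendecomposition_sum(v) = [[-0.24+0.00j, 0.81+0.00j, (-0.5+0j)],[1.52-0.00j, -5.11-0.00j, 3.14-0.00j],[-0.60+0.00j, (2+0j), -1.23+0.00j]] + [[(2.94-0.39j), -0.29+1.66j, -1.94+4.41j], [(1.05-0.99j), (0.35+0.74j), (0.48+2.3j)], [(0.29-1.42j), 0.72+0.40j, (1.72+1.6j)]] + [[(2.94+0.39j), (-0.29-1.66j), (-1.94-4.41j)], [1.05+0.99j, 0.35-0.74j, (0.48-2.3j)], [(0.29+1.42j), (0.72-0.4j), (1.72-1.6j)]]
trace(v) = 3.45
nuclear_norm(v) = 18.07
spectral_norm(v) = 7.41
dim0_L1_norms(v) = [9.27, 8.06, 10.7]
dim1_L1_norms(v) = [10.23, 12.13, 5.67]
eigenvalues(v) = [(-6.58+0j), (5.01+1.96j), (5.01-1.96j)]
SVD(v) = [[0.81,0.54,-0.23],[0.52,-0.84,-0.15],[-0.27,0.01,-0.96]] @ diag([7.412021207296906, 6.9596550055316495, 3.6964636920385434]) @ [[0.87,-0.41,-0.28], [-0.00,0.55,-0.83], [-0.49,-0.73,-0.48]]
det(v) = -190.68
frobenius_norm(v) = 10.82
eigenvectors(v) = [[0.15+0.00j, -0.82+0.00j, -0.82-0.00j],[(-0.92+0j), -0.33+0.23j, -0.33-0.23j],[(0.36+0j), -0.13+0.38j, -0.13-0.38j]]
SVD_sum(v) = [[5.23, -2.46, -1.66], [3.33, -1.57, -1.06], [-1.77, 0.83, 0.56]] + [[-0.01, 2.08, -3.12],[0.02, -3.24, 4.88],[-0.00, 0.03, -0.05]] + [[0.41, 0.61, 0.4], [0.28, 0.41, 0.27], [1.76, 2.58, 1.71]]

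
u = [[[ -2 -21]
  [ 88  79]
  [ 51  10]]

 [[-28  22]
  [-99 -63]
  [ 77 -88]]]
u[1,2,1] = -88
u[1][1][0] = -99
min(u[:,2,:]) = -88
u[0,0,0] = -2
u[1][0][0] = -28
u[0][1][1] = 79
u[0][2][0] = 51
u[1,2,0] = 77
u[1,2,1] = -88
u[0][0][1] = -21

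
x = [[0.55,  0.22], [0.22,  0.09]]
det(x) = 0.00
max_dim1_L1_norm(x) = 0.77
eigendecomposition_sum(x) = [[0.55, 0.22], [0.22, 0.09]] + [[0.00, -0.0], [-0.0, 0.00]]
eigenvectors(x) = [[0.93, -0.37], [0.37, 0.93]]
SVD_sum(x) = [[0.55, 0.22],[0.22, 0.09]] + [[0.0, -0.0], [-0.00, 0.00]]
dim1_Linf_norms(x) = [0.55, 0.22]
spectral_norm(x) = 0.64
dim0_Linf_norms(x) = [0.55, 0.22]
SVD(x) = [[-0.93,-0.37], [-0.37,0.93]] @ diag([0.6382766092567911, 0.0017233907432090349]) @ [[-0.93, -0.37], [-0.37, 0.93]]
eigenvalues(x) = [0.64, 0.0]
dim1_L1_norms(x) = [0.77, 0.31]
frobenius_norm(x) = 0.64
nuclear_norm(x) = 0.64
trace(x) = 0.64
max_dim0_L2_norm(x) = 0.59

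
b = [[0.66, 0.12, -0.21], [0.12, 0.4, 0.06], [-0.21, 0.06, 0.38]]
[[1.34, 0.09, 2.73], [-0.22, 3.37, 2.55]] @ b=[[0.32, 0.36, 0.76], [-0.28, 1.47, 1.22]]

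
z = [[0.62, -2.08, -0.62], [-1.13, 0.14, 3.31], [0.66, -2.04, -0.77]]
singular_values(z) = [4.01, 2.55, 0.0]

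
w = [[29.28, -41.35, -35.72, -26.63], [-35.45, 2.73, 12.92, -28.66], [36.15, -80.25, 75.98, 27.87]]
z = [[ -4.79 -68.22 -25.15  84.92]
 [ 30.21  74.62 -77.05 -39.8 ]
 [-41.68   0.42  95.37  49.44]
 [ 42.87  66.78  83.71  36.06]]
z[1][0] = 30.21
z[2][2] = 95.37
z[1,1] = 74.62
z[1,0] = 30.21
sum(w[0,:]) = -74.42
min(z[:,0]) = -41.68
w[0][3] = -26.63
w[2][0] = 36.15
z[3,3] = 36.06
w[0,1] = -41.35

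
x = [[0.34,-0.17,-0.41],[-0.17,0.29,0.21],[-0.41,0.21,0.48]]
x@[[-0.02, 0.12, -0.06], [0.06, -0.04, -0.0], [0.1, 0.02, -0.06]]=[[-0.06, 0.04, 0.00], [0.04, -0.03, -0.0], [0.07, -0.05, -0.00]]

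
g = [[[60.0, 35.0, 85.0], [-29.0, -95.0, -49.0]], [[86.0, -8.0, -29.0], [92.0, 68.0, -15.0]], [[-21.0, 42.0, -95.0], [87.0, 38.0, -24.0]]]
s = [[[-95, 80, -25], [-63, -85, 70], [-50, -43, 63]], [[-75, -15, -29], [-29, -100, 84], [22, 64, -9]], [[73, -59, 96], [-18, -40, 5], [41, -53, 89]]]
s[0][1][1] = -85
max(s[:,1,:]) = 84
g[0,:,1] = [35.0, -95.0]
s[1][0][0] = -75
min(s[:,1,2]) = 5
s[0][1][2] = 70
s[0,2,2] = 63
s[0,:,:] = [[-95, 80, -25], [-63, -85, 70], [-50, -43, 63]]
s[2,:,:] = [[73, -59, 96], [-18, -40, 5], [41, -53, 89]]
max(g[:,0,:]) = 86.0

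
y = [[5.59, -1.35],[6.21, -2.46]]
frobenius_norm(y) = 8.81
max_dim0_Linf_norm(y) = 6.21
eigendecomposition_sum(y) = [[5.32, -1.05],[4.84, -0.96]] + [[0.27,-0.30], [1.37,-1.5]]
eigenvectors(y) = [[0.74, 0.19], [0.67, 0.98]]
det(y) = -5.37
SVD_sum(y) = [[5.45, -1.79], [6.33, -2.08]] + [[0.14,0.44], [-0.12,-0.38]]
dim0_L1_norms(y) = [11.8, 3.81]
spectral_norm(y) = 8.79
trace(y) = 3.13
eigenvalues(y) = [4.36, -1.23]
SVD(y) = [[-0.65, -0.76], [-0.76, 0.65]] @ diag([8.792815565377213, 0.6104870459397286]) @ [[-0.95, 0.31], [-0.31, -0.95]]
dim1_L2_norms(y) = [5.75, 6.68]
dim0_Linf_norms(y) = [6.21, 2.46]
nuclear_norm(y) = 9.40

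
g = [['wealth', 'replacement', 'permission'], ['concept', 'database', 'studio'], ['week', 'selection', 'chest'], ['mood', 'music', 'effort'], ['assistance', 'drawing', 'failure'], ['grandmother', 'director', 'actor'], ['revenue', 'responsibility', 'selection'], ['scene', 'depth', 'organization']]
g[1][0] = 'concept'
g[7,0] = 'scene'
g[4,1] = 'drawing'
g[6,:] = ['revenue', 'responsibility', 'selection']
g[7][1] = 'depth'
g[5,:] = ['grandmother', 'director', 'actor']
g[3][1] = 'music'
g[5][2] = 'actor'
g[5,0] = 'grandmother'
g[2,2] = 'chest'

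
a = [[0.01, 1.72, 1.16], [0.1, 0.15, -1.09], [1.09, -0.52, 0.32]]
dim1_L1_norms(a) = [2.89, 1.34, 1.93]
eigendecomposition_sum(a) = [[-0.62-0.00j, (0.85-0j), (0.85-0j)], [(0.3+0j), -0.41+0.00j, (-0.41+0j)], [0.43+0.00j, -0.59+0.00j, (-0.59+0j)]] + [[(0.32+0.2j), (0.43-0.12j), 0.15+0.37j],[(-0.1+0.4j), (0.28+0.42j), (-0.34+0.29j)],[0.33-0.26j, (0.03-0.51j), 0.45-0.02j]] + [[(0.32-0.2j), (0.43+0.12j), 0.15-0.37j], [(-0.1-0.4j), 0.28-0.42j, -0.34-0.29j], [0.33+0.26j, (0.03+0.51j), (0.45+0.02j)]]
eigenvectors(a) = [[(0.76+0j), 0.18+0.50j, 0.18-0.50j], [-0.37+0.00j, (-0.47+0.36j), (-0.47-0.36j)], [(-0.53+0j), (0.6+0j), (0.6-0j)]]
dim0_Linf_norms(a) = [1.09, 1.72, 1.16]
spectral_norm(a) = 2.16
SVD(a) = [[-0.95, 0.02, -0.3], [0.27, 0.49, -0.83], [0.13, -0.87, -0.47]] @ diag([2.1577101983051645, 1.322821308004983, 0.824639610507447]) @ [[0.07, -0.77, -0.63], [-0.68, 0.42, -0.60], [-0.73, -0.47, 0.50]]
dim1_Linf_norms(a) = [1.72, 1.09, 1.09]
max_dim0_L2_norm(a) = 1.8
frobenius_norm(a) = 2.66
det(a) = -2.35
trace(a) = 0.48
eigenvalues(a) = [(-1.62+0j), (1.05+0.59j), (1.05-0.59j)]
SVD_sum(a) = [[-0.15, 1.59, 1.3], [0.04, -0.45, -0.36], [0.02, -0.22, -0.18]] + [[-0.02, 0.01, -0.01], [-0.44, 0.27, -0.39], [0.79, -0.49, 0.69]] + [[0.18, 0.12, -0.12], [0.50, 0.32, -0.34], [0.28, 0.18, -0.19]]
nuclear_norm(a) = 4.31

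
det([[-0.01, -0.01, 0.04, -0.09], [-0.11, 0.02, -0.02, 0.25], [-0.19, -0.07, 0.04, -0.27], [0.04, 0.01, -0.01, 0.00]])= -0.000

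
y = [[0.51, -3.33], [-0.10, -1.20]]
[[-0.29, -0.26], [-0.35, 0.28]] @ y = [[-0.12, 1.28],[-0.21, 0.83]]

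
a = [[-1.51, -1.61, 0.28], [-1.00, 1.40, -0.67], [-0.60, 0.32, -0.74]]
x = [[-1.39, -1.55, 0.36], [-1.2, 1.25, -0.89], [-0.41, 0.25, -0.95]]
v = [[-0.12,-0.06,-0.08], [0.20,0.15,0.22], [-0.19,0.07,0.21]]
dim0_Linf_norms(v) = [0.2, 0.15, 0.22]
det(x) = 2.62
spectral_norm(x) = 2.26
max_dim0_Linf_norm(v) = 0.22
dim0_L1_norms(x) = [3.0, 3.05, 2.2]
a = x + v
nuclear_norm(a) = 4.70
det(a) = 1.93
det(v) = -0.00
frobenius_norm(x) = 3.06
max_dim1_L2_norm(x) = 2.11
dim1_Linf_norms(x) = [1.55, 1.25, 0.95]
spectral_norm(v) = 0.37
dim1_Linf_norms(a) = [1.61, 1.4, 0.74]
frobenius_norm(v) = 0.47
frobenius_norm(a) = 3.06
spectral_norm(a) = 2.34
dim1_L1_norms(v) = [0.26, 0.57, 0.47]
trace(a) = -0.85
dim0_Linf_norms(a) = [1.51, 1.61, 0.74]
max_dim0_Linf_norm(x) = 1.55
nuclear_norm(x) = 4.83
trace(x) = -1.09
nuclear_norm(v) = 0.66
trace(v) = 0.24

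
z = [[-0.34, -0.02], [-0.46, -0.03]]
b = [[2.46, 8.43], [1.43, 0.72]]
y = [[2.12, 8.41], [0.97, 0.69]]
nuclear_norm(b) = 10.01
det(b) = -10.28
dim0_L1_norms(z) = [0.8, 0.05]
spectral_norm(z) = 0.57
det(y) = -6.69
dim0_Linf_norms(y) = [2.12, 8.41]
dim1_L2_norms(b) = [8.78, 1.6]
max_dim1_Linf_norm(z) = 0.46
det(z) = 0.00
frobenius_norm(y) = 8.75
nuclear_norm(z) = 0.57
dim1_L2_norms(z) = [0.34, 0.46]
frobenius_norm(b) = 8.93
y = b + z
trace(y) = 2.81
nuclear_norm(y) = 9.49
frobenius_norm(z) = 0.57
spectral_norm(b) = 8.85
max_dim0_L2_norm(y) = 8.44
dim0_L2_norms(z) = [0.57, 0.04]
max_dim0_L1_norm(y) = 9.1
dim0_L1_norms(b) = [3.89, 9.15]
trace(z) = -0.37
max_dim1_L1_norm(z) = 0.49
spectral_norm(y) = 8.72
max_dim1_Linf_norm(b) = 8.43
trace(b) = 3.18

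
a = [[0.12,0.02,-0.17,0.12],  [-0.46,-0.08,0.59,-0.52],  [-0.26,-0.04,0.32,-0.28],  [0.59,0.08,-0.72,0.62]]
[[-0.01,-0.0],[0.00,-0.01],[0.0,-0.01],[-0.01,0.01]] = a @ [[0.15, 0.1], [0.31, -0.03], [0.26, 0.13], [0.11, 0.08]]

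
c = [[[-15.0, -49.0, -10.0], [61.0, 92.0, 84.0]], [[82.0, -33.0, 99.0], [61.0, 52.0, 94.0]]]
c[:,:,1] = [[-49.0, 92.0], [-33.0, 52.0]]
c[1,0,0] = 82.0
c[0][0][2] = -10.0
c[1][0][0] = 82.0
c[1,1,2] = 94.0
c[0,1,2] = 84.0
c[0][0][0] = -15.0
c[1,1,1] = 52.0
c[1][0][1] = -33.0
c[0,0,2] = -10.0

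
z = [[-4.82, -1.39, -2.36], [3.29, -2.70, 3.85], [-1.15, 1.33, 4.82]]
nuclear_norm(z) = 15.45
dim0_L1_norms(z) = [9.26, 5.42, 11.03]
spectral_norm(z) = 7.66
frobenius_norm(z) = 9.49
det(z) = 112.61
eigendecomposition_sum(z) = [[-2.45-0.17j, (-0.57-1.16j), -0.47+0.37j], [(1.7+4.3j), (-1.51+1.91j), (1+0.5j)], [(-0.43-0.74j), 0.22-0.39j, -0.20-0.06j]] + [[-2.45+0.17j, (-0.57+1.16j), -0.47-0.37j], [1.70-4.30j, (-1.51-1.91j), (1-0.5j)], [-0.43+0.74j, (0.22+0.39j), -0.20+0.06j]] + [[0.08+0.00j, -0.24+0.00j, -1.43+0.00j],[-0.11-0.00j, 0.31-0.00j, (1.85-0j)],[(-0.3-0j), 0.88-0.00j, (5.21-0j)]]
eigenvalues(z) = [(-4.15+1.68j), (-4.15-1.68j), (5.61+0j)]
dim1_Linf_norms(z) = [4.82, 3.85, 4.82]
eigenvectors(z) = [[-0.20+0.42j, (-0.2-0.42j), (-0.25+0j)], [(0.87+0j), (0.87-0j), 0.32+0.00j], [-0.16+0.02j, -0.16-0.02j, (0.91+0j)]]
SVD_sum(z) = [[-2.99, 0.29, -3.71], [3.27, -0.31, 4.05], [1.84, -0.18, 2.28]] + [[-1.36, 0.42, 1.13], [0.51, -0.16, -0.43], [-3.12, 0.96, 2.59]] + [[-0.47, -2.10, 0.21], [-0.50, -2.23, 0.23], [0.12, 0.55, -0.06]]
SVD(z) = [[-0.62,-0.4,-0.67], [0.68,0.15,-0.72], [0.38,-0.91,0.18]] @ diag([7.656890198773511, 4.5969075332823435, 3.1992145308463096]) @ [[0.63,-0.06,0.78], [0.75,-0.23,-0.62], [0.22,0.97,-0.10]]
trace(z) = -2.70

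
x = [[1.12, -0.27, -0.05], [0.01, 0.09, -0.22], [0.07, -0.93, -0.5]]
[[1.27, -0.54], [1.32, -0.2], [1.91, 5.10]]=x@[[1.13, -1.74], [1.01, -4.98], [-5.55, -1.19]]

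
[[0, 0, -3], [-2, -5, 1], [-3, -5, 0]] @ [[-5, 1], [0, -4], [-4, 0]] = [[12, 0], [6, 18], [15, 17]]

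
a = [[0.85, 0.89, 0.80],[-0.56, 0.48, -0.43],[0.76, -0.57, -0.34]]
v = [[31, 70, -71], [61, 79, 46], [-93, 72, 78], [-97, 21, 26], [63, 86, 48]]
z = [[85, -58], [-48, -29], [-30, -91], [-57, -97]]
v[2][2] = 78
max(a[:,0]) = 0.853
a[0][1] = 0.888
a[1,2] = -0.429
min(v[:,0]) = -97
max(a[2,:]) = 0.765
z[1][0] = -48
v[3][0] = -97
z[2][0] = -30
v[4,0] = 63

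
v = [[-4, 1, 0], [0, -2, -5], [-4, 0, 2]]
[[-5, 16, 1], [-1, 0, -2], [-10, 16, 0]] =v@ [[2, -4, 0], [3, 0, 1], [-1, 0, 0]]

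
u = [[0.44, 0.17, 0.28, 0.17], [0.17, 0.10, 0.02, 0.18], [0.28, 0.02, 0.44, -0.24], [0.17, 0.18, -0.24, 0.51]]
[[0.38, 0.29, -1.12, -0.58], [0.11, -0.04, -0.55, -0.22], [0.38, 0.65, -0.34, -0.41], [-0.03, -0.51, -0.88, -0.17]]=u @ [[0.71, -0.87, -0.72, -0.52], [1.34, 0.81, 0.25, -0.83], [-0.09, 1.96, -1.6, -0.66], [-0.82, -0.07, -2.33, -0.17]]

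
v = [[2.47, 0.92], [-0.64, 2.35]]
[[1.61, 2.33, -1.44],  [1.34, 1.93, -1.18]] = v@[[0.4, 0.58, -0.36], [0.68, 0.98, -0.6]]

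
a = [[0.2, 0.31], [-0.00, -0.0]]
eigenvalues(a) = [0.2, -0.0]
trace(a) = 0.20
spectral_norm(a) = 0.37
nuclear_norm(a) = 0.37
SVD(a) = [[1.0, 0.00], [0.0, 1.00]] @ diag([0.3689173349139343, -0.0]) @ [[0.54,  0.84],[-0.84,  0.54]]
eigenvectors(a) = [[1.0,-0.84], [0.0,0.54]]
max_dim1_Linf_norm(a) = 0.31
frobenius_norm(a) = 0.37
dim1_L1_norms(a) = [0.51, 0.0]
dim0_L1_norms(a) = [0.2, 0.31]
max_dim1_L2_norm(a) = 0.37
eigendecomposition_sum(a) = [[0.20, 0.31], [0.00, 0.00]] + [[-0.0,0.0], [-0.0,-0.0]]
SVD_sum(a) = [[0.2,0.31], [0.0,0.00]] + [[-0.00, -0.00], [0.0, -0.0]]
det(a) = 0.00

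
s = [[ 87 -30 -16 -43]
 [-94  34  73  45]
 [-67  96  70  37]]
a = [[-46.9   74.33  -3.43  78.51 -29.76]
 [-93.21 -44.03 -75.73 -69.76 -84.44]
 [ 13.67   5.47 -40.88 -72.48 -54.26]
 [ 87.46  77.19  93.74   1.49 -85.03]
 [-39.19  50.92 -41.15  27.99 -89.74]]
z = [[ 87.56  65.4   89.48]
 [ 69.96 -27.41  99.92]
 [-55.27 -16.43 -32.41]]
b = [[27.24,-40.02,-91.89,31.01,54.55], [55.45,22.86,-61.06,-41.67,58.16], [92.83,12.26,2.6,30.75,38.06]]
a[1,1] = -44.03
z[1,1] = -27.41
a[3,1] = 77.19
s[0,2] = -16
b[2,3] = 30.75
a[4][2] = -41.15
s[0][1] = -30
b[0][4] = 54.55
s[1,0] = -94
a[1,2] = -75.73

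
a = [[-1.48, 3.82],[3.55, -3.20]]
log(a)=[[(0.92+1.21j),(-0.73-1.59j)], [-0.68-1.47j,1.25+1.93j]]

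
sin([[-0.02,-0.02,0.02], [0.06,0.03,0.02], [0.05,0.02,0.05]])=[[-0.02,-0.02,0.02], [0.06,0.03,0.02], [0.05,0.02,0.05]]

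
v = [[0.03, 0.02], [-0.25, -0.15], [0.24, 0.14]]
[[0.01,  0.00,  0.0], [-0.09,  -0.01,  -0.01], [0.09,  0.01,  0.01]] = v@[[0.36, -0.01, 0.27],[0.02, 0.11, -0.38]]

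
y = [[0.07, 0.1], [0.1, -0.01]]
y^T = [[0.07, 0.10], [0.10, -0.01]]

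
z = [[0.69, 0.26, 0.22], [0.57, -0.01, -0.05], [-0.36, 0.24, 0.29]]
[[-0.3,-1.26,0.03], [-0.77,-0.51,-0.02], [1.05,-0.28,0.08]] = z @ [[-1.27, -1.12, 0.05], [1.63, 0.41, -1.09], [0.68, -2.71, 1.25]]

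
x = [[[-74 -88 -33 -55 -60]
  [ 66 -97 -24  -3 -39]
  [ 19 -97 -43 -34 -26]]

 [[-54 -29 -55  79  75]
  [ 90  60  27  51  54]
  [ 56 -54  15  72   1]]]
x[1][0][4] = 75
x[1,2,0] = 56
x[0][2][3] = -34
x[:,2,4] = [-26, 1]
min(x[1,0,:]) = -55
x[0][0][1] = -88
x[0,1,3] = -3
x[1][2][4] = 1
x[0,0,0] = -74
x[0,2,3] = -34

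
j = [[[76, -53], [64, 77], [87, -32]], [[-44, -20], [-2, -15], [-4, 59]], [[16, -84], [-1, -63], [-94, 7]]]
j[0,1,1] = 77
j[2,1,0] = -1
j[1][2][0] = -4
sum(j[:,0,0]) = 48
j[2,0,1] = -84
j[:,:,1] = [[-53, 77, -32], [-20, -15, 59], [-84, -63, 7]]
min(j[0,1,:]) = 64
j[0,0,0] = 76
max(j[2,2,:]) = 7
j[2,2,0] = -94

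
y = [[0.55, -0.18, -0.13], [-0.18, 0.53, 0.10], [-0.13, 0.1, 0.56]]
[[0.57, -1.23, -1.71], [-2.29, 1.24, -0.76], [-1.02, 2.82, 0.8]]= y@ [[-0.66,  -0.75,  -3.81],[-4.31,  1.21,  -2.93],[-1.21,  4.64,  1.07]]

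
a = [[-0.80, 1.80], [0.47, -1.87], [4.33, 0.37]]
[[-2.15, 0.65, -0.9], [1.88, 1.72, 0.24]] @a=[[-1.87, -5.42], [0.34, 0.26]]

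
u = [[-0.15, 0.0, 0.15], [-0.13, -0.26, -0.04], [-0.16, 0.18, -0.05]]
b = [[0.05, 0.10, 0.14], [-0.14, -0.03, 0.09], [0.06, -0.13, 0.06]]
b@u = [[-0.04,-0.00,-0.0], [0.01,0.02,-0.02], [-0.0,0.04,0.01]]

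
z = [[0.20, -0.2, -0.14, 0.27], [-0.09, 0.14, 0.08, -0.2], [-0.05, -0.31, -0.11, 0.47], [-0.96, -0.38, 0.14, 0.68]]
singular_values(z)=[1.31, 0.63, 0.0, 0.0]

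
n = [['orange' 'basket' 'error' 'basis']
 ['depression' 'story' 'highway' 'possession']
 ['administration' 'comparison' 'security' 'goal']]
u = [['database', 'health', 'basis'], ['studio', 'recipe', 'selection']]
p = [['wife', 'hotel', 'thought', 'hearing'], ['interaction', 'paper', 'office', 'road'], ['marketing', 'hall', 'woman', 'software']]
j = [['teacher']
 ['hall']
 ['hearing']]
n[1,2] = 'highway'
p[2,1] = 'hall'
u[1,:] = ['studio', 'recipe', 'selection']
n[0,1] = 'basket'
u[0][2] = 'basis'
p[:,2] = ['thought', 'office', 'woman']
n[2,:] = ['administration', 'comparison', 'security', 'goal']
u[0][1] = 'health'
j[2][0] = 'hearing'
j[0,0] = 'teacher'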